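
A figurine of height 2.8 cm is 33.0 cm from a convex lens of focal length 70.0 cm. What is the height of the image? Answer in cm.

1/d_i = 1/f − 1/d_o = 1/(70.00) − 1/(33.0) = -0.01602, so d_i = -62.43 cm.
m = −d_i/d_o = +1.892.
|h_i| = |m|·h_o = 1.892 × 2.8 = 5.30 cm. The image is virtual, upright and enlarged, on the same side as the object.

5.30 cm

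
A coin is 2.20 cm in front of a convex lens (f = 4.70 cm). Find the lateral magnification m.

1/d_i = 1/f − 1/d_o = 1/(4.700) − 1/(2.20) = -0.2418, so d_i = -4.136 cm.
m = −d_i/d_o = −(-4.136)/(2.20) = +1.88.
The image is virtual, upright and enlarged, on the same side as the object.

m = +1.88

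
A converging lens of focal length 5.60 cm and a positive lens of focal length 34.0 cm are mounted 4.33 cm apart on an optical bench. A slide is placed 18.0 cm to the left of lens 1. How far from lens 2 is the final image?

3.42 cm

Lens 1: 1/d_i1 = 1/f₁ − 1/d_o1 = 1/(5.60) − 1/(18.0) = 0.1230, so d_i1 = 8.129 cm.
The intermediate image is 8.129 cm to the right of lens 1, which lies 3.799 cm to the right of lens 2 — a virtual object — so d_o2 = −3.799 cm.
Lens 2: 1/d_i2 = 1/f₂ − 1/d_o2 = 1/(34.0) − 1/(-3.799) = 0.2926, so d_i2 = 3.42 cm.
The final image is real, 3.42 cm to the right of lens 2 (overall magnification ≈ -0.41).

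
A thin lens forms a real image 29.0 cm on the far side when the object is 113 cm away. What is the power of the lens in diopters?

d_i = +29.0 cm.
1/f = 1/d_o + 1/d_i = 1/(113) + 1/(29.0) = 0.04333 cm⁻¹.
f = 23.08 cm = 0.2308 m, so P = 1/f = +4.33 D.

P = +4.33 D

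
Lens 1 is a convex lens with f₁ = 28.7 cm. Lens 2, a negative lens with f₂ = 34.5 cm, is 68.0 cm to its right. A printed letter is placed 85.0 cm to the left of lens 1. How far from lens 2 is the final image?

Lens 1: 1/d_i1 = 1/f₁ − 1/d_o1 = 1/(28.7) − 1/(85.0) = 0.02308, so d_i1 = 43.33 cm.
The intermediate image is 43.33 cm to the right of lens 1, which is 68.0 − (43.33) = 24.67 cm to the left of lens 2, so d_o2 = +24.67 cm.
Lens 2 is diverging, so f₂ = −34.5 cm.
Lens 2: 1/d_i2 = 1/f₂ − 1/d_o2 = 1/(-34.5) − 1/(24.67) = -0.06952, so d_i2 = -14.4 cm.
The final image is virtual, 14.4 cm to the left of lens 2 (overall magnification ≈ -0.30).

14.4 cm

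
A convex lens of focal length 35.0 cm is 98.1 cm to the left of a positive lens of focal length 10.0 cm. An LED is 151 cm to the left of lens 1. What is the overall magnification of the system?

Lens 1: 1/d_i1 = 1/(35.0) − 1/(151) = 0.02195, so d_i1 = 45.56 cm; m₁ = −d_i1/d_o1 = -0.3017.
d_o2 = 98.1 − (45.56) = 52.54 cm.
Lens 2: 1/d_i2 = 1/(10.0) − 1/(52.54) = 0.08097, so d_i2 = 12.35 cm; m₂ = −d_i2/d_o2 = -0.2351.
m = m₁·m₂ = (-0.3017)(-0.2351) = +0.0709.

m = +0.0709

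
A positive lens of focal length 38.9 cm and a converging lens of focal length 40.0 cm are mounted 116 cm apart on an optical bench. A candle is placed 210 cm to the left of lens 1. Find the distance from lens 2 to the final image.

96.6 cm

Lens 1: 1/d_i1 = 1/f₁ − 1/d_o1 = 1/(38.9) − 1/(210) = 0.02095, so d_i1 = 47.74 cm.
The intermediate image is 47.74 cm to the right of lens 1, which is 116 − (47.74) = 68.26 cm to the left of lens 2, so d_o2 = +68.26 cm.
Lens 2: 1/d_i2 = 1/f₂ − 1/d_o2 = 1/(40.0) − 1/(68.26) = 0.01035, so d_i2 = 96.6 cm.
The final image is real, 96.6 cm to the right of lens 2 (overall magnification ≈ 0.32).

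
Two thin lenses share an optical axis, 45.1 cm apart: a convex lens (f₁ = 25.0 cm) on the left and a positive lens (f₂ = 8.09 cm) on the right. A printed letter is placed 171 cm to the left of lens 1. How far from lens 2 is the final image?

16.6 cm

Lens 1: 1/d_i1 = 1/f₁ − 1/d_o1 = 1/(25.0) − 1/(171) = 0.03415, so d_i1 = 29.28 cm.
The intermediate image is 29.28 cm to the right of lens 1, which is 45.1 − (29.28) = 15.82 cm to the left of lens 2, so d_o2 = +15.82 cm.
Lens 2: 1/d_i2 = 1/f₂ − 1/d_o2 = 1/(8.09) − 1/(15.82) = 0.06040, so d_i2 = 16.6 cm.
The final image is real, 16.6 cm to the right of lens 2 (overall magnification ≈ 0.18).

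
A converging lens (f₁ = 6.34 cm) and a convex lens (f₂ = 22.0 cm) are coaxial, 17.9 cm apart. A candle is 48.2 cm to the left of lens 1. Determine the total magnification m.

Lens 1: 1/d_i1 = 1/(6.34) − 1/(48.2) = 0.1370, so d_i1 = 7.300 cm; m₁ = −d_i1/d_o1 = -0.1515.
d_o2 = 17.9 − (7.300) = 10.60 cm.
Lens 2: 1/d_i2 = 1/(22.0) − 1/(10.60) = -0.04889, so d_i2 = -20.46 cm; m₂ = −d_i2/d_o2 = +1.930.
m = m₁·m₂ = (-0.1515)(+1.930) = -0.292.

m = -0.292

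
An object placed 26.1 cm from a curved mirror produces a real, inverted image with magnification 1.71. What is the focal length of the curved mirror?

f = 16.5 cm (concave)

m = −d_i/d_o ⇒ d_i = −m·d_o = −(-1.71)·(26.1) = 44.63 cm.
1/f = 1/d_o + 1/d_i = 1/(26.1) + 1/(44.63) = 0.06072, so f = 16.5 cm.
Since f is positive, the curved mirror is concave.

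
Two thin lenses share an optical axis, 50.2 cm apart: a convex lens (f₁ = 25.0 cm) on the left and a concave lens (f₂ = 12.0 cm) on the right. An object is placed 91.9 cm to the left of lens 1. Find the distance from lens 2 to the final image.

6.83 cm

Lens 1: 1/d_i1 = 1/f₁ − 1/d_o1 = 1/(25.0) − 1/(91.9) = 0.02912, so d_i1 = 34.34 cm.
The intermediate image is 34.34 cm to the right of lens 1, which is 50.2 − (34.34) = 15.86 cm to the left of lens 2, so d_o2 = +15.86 cm.
Lens 2 is diverging, so f₂ = −12.0 cm.
Lens 2: 1/d_i2 = 1/f₂ − 1/d_o2 = 1/(-12.0) − 1/(15.86) = -0.1464, so d_i2 = -6.83 cm.
The final image is virtual, 6.83 cm to the left of lens 2 (overall magnification ≈ -0.16).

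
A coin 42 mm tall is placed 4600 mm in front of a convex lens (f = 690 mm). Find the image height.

7.41 mm

1/d_i = 1/f − 1/d_o = 1/(690.0) − 1/(4600) = 0.001232, so d_i = 811.8 mm.
m = −d_i/d_o = -0.1765.
|h_i| = |m|·h_o = 0.1765 × 42 = 7.41 mm. The image is real, inverted and reduced, on the far side of the lens.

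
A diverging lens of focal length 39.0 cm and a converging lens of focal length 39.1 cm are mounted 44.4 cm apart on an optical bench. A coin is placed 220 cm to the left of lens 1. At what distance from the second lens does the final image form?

78.9 cm

Lens 1 is diverging, so f₁ = −39.0 cm.
Lens 1: 1/d_i1 = 1/f₁ − 1/d_o1 = 1/(-39.0) − 1/(220) = -0.03019, so d_i1 = -33.13 cm.
The intermediate image is 33.13 cm to the left of lens 1 (virtual), which is 44.4 − (-33.13) = 77.53 cm to the left of lens 2, so d_o2 = +77.53 cm.
Lens 2: 1/d_i2 = 1/f₂ − 1/d_o2 = 1/(39.1) − 1/(77.53) = 0.01268, so d_i2 = 78.9 cm.
The final image is real, 78.9 cm to the right of lens 2 (overall magnification ≈ -0.15).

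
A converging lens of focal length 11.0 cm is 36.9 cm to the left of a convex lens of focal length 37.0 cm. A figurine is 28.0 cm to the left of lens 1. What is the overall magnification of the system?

Lens 1: 1/d_i1 = 1/(11.0) − 1/(28.0) = 0.05519, so d_i1 = 18.12 cm; m₁ = −d_i1/d_o1 = -0.6471.
d_o2 = 36.9 − (18.12) = 18.78 cm.
Lens 2: 1/d_i2 = 1/(37.0) − 1/(18.78) = -0.02622, so d_i2 = -38.14 cm; m₂ = −d_i2/d_o2 = +2.031.
m = m₁·m₂ = (-0.6471)(+2.031) = -1.31.

m = -1.31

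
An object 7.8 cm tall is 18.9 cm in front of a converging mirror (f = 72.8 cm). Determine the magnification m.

m = +1.35

1/d_i = 1/f − 1/d_o = 1/(72.80) − 1/(18.9) = -0.03917, so d_i = -25.53 cm.
m = −d_i/d_o = −(-25.53)/(18.9) = +1.35.
The image is virtual, upright and enlarged, behind the mirror.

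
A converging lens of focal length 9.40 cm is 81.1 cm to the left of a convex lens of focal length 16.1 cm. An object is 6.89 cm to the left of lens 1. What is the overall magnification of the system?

Lens 1: 1/d_i1 = 1/(9.40) − 1/(6.89) = -0.03875, so d_i1 = -25.80 cm; m₁ = −d_i1/d_o1 = +3.745.
d_o2 = 81.1 − (-25.80) = 106.9 cm.
Lens 2: 1/d_i2 = 1/(16.1) − 1/(106.9) = 0.05276, so d_i2 = 18.95 cm; m₂ = −d_i2/d_o2 = -0.1773.
m = m₁·m₂ = (+3.745)(-0.1773) = -0.664.

m = -0.664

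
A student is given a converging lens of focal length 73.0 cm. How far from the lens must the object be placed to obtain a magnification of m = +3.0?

m = −d_i/d_o ⇒ d_i = −m·d_o.
1/f = 1/d_o + 1/d_i = 1/d_o − 1/(m·d_o) = (1 − 1/m)/d_o, so d_o = f(1 − 1/m) = (73.00)(1 − 1/(+3.0)) = 48.7 cm.

48.7 cm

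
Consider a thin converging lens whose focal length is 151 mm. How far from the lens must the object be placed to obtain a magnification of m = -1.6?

245 mm

m = −d_i/d_o ⇒ d_i = −m·d_o.
1/f = 1/d_o + 1/d_i = 1/d_o − 1/(m·d_o) = (1 − 1/m)/d_o, so d_o = f(1 − 1/m) = (151.0)(1 − 1/(-1.6)) = 245 mm.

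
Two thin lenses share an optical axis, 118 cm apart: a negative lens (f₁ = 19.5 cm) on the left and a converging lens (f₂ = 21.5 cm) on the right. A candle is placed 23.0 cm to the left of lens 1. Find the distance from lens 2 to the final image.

Lens 1 is diverging, so f₁ = −19.5 cm.
Lens 1: 1/d_i1 = 1/f₁ − 1/d_o1 = 1/(-19.5) − 1/(23.0) = -0.09476, so d_i1 = -10.55 cm.
The intermediate image is 10.55 cm to the left of lens 1 (virtual), which is 118 − (-10.55) = 128.6 cm to the left of lens 2, so d_o2 = +128.6 cm.
Lens 2: 1/d_i2 = 1/f₂ − 1/d_o2 = 1/(21.5) − 1/(128.6) = 0.03874, so d_i2 = 25.8 cm.
The final image is real, 25.8 cm to the right of lens 2 (overall magnification ≈ -0.092).

25.8 cm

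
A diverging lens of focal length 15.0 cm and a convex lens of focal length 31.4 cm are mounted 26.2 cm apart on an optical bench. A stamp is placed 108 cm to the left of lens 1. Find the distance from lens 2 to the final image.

Lens 1 is diverging, so f₁ = −15.0 cm.
Lens 1: 1/d_i1 = 1/f₁ − 1/d_o1 = 1/(-15.0) − 1/(108) = -0.07593, so d_i1 = -13.17 cm.
The intermediate image is 13.17 cm to the left of lens 1 (virtual), which is 26.2 − (-13.17) = 39.37 cm to the left of lens 2, so d_o2 = +39.37 cm.
Lens 2: 1/d_i2 = 1/f₂ − 1/d_o2 = 1/(31.4) − 1/(39.37) = 0.006447, so d_i2 = 155 cm.
The final image is real, 155 cm to the right of lens 2 (overall magnification ≈ -0.48).

155 cm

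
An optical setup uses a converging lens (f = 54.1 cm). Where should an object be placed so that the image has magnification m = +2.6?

m = −d_i/d_o ⇒ d_i = −m·d_o.
1/f = 1/d_o + 1/d_i = 1/d_o − 1/(m·d_o) = (1 − 1/m)/d_o, so d_o = f(1 − 1/m) = (54.10)(1 − 1/(+2.6)) = 33.3 cm.

33.3 cm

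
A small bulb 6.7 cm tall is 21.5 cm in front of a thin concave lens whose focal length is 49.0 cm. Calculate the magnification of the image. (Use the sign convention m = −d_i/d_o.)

For a concave lens, f = -49.0 cm.
1/d_i = 1/f − 1/d_o = 1/(-49.00) − 1/(21.5) = -0.06692, so d_i = -14.94 cm.
m = −d_i/d_o = −(-14.94)/(21.5) = +0.695.
The image is virtual, upright and reduced, on the same side as the object.

m = +0.695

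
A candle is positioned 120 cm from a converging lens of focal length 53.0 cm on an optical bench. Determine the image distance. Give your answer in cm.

94.9 cm

Thin-lens equation: 1/v = 1/f − 1/u = 1/(53.00) − 1/(120) = 0.01887 − 0.008333 = 0.01053, so v = 94.9 cm.
The image is real, inverted and reduced, on the far side of the lens.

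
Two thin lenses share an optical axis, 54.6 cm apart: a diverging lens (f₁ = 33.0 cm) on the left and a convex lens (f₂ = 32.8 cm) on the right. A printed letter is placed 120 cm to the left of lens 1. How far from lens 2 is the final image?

55.4 cm

Lens 1 is diverging, so f₁ = −33.0 cm.
Lens 1: 1/d_i1 = 1/f₁ − 1/d_o1 = 1/(-33.0) − 1/(120) = -0.03864, so d_i1 = -25.88 cm.
The intermediate image is 25.88 cm to the left of lens 1 (virtual), which is 54.6 − (-25.88) = 80.48 cm to the left of lens 2, so d_o2 = +80.48 cm.
Lens 2: 1/d_i2 = 1/f₂ − 1/d_o2 = 1/(32.8) − 1/(80.48) = 0.01806, so d_i2 = 55.4 cm.
The final image is real, 55.4 cm to the right of lens 2 (overall magnification ≈ -0.15).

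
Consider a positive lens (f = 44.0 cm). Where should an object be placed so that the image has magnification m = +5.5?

m = −d_i/d_o ⇒ d_i = −m·d_o.
1/f = 1/d_o + 1/d_i = 1/d_o − 1/(m·d_o) = (1 − 1/m)/d_o, so d_o = f(1 − 1/m) = (44.00)(1 − 1/(+5.5)) = 36.0 cm.

36.0 cm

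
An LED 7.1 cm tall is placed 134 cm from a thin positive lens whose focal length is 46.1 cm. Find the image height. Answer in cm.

1/d_i = 1/f − 1/d_o = 1/(46.10) − 1/(134) = 0.01423, so d_i = 70.28 cm.
m = −d_i/d_o = -0.5245.
|h_i| = |m|·h_o = 0.5245 × 7.1 = 3.72 cm. The image is real, inverted and reduced, on the far side of the lens.

3.72 cm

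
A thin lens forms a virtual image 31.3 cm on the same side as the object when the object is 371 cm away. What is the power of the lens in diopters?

P = -2.93 D

Virtual image ⇒ d_i = −31.3 cm.
1/f = 1/d_o + 1/d_i = 1/(371) + 1/(-31.3) = -0.02925 cm⁻¹.
f = -34.18 cm = -0.3418 m, so P = 1/f = -2.93 D.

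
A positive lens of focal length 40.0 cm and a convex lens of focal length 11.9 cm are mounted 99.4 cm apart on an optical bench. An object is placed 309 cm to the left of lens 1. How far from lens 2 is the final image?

15.3 cm

Lens 1: 1/d_i1 = 1/f₁ − 1/d_o1 = 1/(40.0) − 1/(309) = 0.02176, so d_i1 = 45.95 cm.
The intermediate image is 45.95 cm to the right of lens 1, which is 99.4 − (45.95) = 53.45 cm to the left of lens 2, so d_o2 = +53.45 cm.
Lens 2: 1/d_i2 = 1/f₂ − 1/d_o2 = 1/(11.9) − 1/(53.45) = 0.06532, so d_i2 = 15.3 cm.
The final image is real, 15.3 cm to the right of lens 2 (overall magnification ≈ 0.043).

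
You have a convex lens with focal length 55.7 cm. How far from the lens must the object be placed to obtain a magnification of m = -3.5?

71.6 cm

m = −d_i/d_o ⇒ d_i = −m·d_o.
1/f = 1/d_o + 1/d_i = 1/d_o − 1/(m·d_o) = (1 − 1/m)/d_o, so d_o = f(1 − 1/m) = (55.70)(1 − 1/(-3.5)) = 71.6 cm.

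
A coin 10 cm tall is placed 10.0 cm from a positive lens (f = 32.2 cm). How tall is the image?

14.5 cm

1/d_i = 1/f − 1/d_o = 1/(32.20) − 1/(10.0) = -0.06894, so d_i = -14.50 cm.
m = −d_i/d_o = +1.450.
|h_i| = |m|·h_o = 1.450 × 10 = 14.5 cm. The image is virtual, upright and enlarged, on the same side as the object.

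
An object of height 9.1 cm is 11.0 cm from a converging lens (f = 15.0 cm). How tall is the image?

34.1 cm

1/d_i = 1/f − 1/d_o = 1/(15.00) − 1/(11.0) = -0.02424, so d_i = -41.25 cm.
m = −d_i/d_o = +3.750.
|h_i| = |m|·h_o = 3.750 × 9.1 = 34.1 cm. The image is virtual, upright and enlarged, on the same side as the object.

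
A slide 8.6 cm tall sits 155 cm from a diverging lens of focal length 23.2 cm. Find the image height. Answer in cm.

For a diverging lens, f = -23.2 cm.
1/d_i = 1/f − 1/d_o = 1/(-23.20) − 1/(155) = -0.04956, so d_i = -20.18 cm.
m = −d_i/d_o = +0.1302.
|h_i| = |m|·h_o = 0.1302 × 8.6 = 1.12 cm. The image is virtual, upright and reduced, on the same side as the object.

1.12 cm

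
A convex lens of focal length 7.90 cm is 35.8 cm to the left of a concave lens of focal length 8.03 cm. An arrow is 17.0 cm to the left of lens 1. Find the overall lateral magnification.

m = -0.240

Lens 1: 1/d_i1 = 1/(7.90) − 1/(17.0) = 0.06776, so d_i1 = 14.76 cm; m₁ = −d_i1/d_o1 = -0.8682.
d_o2 = 35.8 − (14.76) = 21.04 cm.
f₂ = −8.03 cm (diverging).
Lens 2: 1/d_i2 = 1/(-8.03) − 1/(21.04) = -0.1721, so d_i2 = -5.812 cm; m₂ = −d_i2/d_o2 = +0.2762.
m = m₁·m₂ = (-0.8682)(+0.2762) = -0.240.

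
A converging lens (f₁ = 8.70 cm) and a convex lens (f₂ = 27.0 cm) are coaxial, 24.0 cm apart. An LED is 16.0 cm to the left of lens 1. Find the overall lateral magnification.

m = -1.46

Lens 1: 1/d_i1 = 1/(8.70) − 1/(16.0) = 0.05244, so d_i1 = 19.07 cm; m₁ = −d_i1/d_o1 = -1.192.
d_o2 = 24.0 − (19.07) = 4.930 cm.
Lens 2: 1/d_i2 = 1/(27.0) − 1/(4.930) = -0.1658, so d_i2 = -6.031 cm; m₂ = −d_i2/d_o2 = +1.223.
m = m₁·m₂ = (-1.192)(+1.223) = -1.46.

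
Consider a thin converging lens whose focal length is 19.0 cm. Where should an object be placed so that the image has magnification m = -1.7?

30.2 cm

m = −d_i/d_o ⇒ d_i = −m·d_o.
1/f = 1/d_o + 1/d_i = 1/d_o − 1/(m·d_o) = (1 − 1/m)/d_o, so d_o = f(1 − 1/m) = (19.00)(1 − 1/(-1.7)) = 30.2 cm.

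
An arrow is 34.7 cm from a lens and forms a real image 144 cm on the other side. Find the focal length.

Real image ⇒ d_i = +144 cm.
1/f = 1/d_o + 1/d_i = 1/(34.7) + 1/(144) = 0.03576, so f = 28.0 cm.
Since f is positive, the lens is converging.

f = 28.0 cm (converging)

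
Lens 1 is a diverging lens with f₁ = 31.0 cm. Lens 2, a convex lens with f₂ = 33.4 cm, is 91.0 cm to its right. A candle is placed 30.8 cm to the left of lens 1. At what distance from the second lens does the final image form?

Lens 1 is diverging, so f₁ = −31.0 cm.
Lens 1: 1/d_i1 = 1/f₁ − 1/d_o1 = 1/(-31.0) − 1/(30.8) = -0.06473, so d_i1 = -15.45 cm.
The intermediate image is 15.45 cm to the left of lens 1 (virtual), which is 91.0 − (-15.45) = 106.5 cm to the left of lens 2, so d_o2 = +106.5 cm.
Lens 2: 1/d_i2 = 1/f₂ − 1/d_o2 = 1/(33.4) − 1/(106.5) = 0.02055, so d_i2 = 48.7 cm.
The final image is real, 48.7 cm to the right of lens 2 (overall magnification ≈ -0.23).

48.7 cm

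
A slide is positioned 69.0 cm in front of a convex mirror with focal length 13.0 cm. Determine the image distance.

For a convex mirror, f = -13.0 cm.
Mirror equation: 1/v = 1/f − 1/u = 1/(-13.00) − 1/(69.0) = -0.07692 − 0.01449 = -0.09142, so v = -10.9 cm.
The image is virtual, upright and reduced, behind the mirror.

10.9 cm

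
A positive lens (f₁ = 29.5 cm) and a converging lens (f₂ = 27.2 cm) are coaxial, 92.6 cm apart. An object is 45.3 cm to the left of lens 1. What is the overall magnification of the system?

Lens 1: 1/d_i1 = 1/(29.5) − 1/(45.3) = 0.01182, so d_i1 = 84.58 cm; m₁ = −d_i1/d_o1 = -1.867.
d_o2 = 92.6 − (84.58) = 8.020 cm.
Lens 2: 1/d_i2 = 1/(27.2) − 1/(8.020) = -0.08792, so d_i2 = -11.37 cm; m₂ = −d_i2/d_o2 = +1.418.
m = m₁·m₂ = (-1.867)(+1.418) = -2.65.

m = -2.65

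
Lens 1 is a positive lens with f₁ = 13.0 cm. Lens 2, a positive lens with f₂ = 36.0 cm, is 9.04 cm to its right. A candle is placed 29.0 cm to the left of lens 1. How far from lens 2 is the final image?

Lens 1: 1/d_i1 = 1/f₁ − 1/d_o1 = 1/(13.0) − 1/(29.0) = 0.04244, so d_i1 = 23.56 cm.
The intermediate image is 23.56 cm to the right of lens 1, which lies 14.52 cm to the right of lens 2 — a virtual object — so d_o2 = −14.52 cm.
Lens 2: 1/d_i2 = 1/f₂ − 1/d_o2 = 1/(36.0) − 1/(-14.52) = 0.09665, so d_i2 = 10.3 cm.
The final image is real, 10.3 cm to the right of lens 2 (overall magnification ≈ -0.58).

10.3 cm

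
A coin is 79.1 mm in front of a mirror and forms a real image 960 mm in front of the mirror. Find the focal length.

f = 73.1 mm (concave)

Real image ⇒ d_i = +960 mm.
1/f = 1/d_o + 1/d_i = 1/(79.1) + 1/(960) = 0.01368, so f = 73.1 mm.
Since f is positive, the mirror is concave.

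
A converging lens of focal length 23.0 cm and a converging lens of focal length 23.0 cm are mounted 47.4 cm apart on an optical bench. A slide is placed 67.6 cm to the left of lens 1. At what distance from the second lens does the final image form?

27.6 cm

Lens 1: 1/d_i1 = 1/f₁ − 1/d_o1 = 1/(23.0) − 1/(67.6) = 0.02869, so d_i1 = 34.86 cm.
The intermediate image is 34.86 cm to the right of lens 1, which is 47.4 − (34.86) = 12.54 cm to the left of lens 2, so d_o2 = +12.54 cm.
Lens 2: 1/d_i2 = 1/f₂ − 1/d_o2 = 1/(23.0) − 1/(12.54) = -0.03627, so d_i2 = -27.6 cm.
The final image is virtual, 27.6 cm to the left of lens 2 (overall magnification ≈ -1.1).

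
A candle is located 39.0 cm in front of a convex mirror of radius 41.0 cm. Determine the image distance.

f = R/2 = 41.0/2 = 20.50 cm; for a convex mirror, f = -20.50 cm.
Mirror equation: 1/v = 1/f − 1/u = 1/(-20.50) − 1/(39.0) = -0.04878 − 0.02564 = -0.07442, so v = -13.4 cm.
The image is virtual, upright and reduced, behind the mirror.

13.4 cm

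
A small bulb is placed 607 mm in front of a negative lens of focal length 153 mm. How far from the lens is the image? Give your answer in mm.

122 mm

For a negative lens, f = -153 mm.
Lens equation: 1/s_i = 1/f − 1/s_o = 1/(-153.0) − 1/(607) = -0.006536 − 0.001647 = -0.008183, so s_i = -122 mm.
The image is virtual, upright and reduced, on the same side as the object.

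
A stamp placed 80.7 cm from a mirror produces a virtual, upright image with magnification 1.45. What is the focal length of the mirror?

m = −d_i/d_o ⇒ d_i = −m·d_o = −(+1.45)·(80.7) = -117.0 cm.
1/f = 1/d_o + 1/d_i = 1/(80.7) + 1/(-117.0) = 0.003845, so f = 260 cm.
Since f is positive, the mirror is concave.

f = 260 cm (concave)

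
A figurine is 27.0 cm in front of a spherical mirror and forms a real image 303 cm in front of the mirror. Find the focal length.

Real image ⇒ d_i = +303 cm.
1/f = 1/d_o + 1/d_i = 1/(27.0) + 1/(303) = 0.04034, so f = 24.8 cm.
Since f is positive, the spherical mirror is concave.

f = 24.8 cm (concave)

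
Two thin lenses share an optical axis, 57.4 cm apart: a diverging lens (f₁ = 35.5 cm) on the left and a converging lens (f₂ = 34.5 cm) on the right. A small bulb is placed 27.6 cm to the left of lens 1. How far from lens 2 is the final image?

65.5 cm

Lens 1 is diverging, so f₁ = −35.5 cm.
Lens 1: 1/d_i1 = 1/f₁ − 1/d_o1 = 1/(-35.5) − 1/(27.6) = -0.06440, so d_i1 = -15.53 cm.
The intermediate image is 15.53 cm to the left of lens 1 (virtual), which is 57.4 − (-15.53) = 72.93 cm to the left of lens 2, so d_o2 = +72.93 cm.
Lens 2: 1/d_i2 = 1/f₂ − 1/d_o2 = 1/(34.5) − 1/(72.93) = 0.01527, so d_i2 = 65.5 cm.
The final image is real, 65.5 cm to the right of lens 2 (overall magnification ≈ -0.51).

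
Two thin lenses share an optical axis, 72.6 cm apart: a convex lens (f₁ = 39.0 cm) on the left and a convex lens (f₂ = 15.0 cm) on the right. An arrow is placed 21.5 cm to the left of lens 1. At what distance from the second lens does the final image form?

Lens 1: 1/d_i1 = 1/f₁ − 1/d_o1 = 1/(39.0) − 1/(21.5) = -0.02087, so d_i1 = -47.91 cm.
The intermediate image is 47.91 cm to the left of lens 1 (virtual), which is 72.6 − (-47.91) = 120.5 cm to the left of lens 2, so d_o2 = +120.5 cm.
Lens 2: 1/d_i2 = 1/f₂ − 1/d_o2 = 1/(15.0) − 1/(120.5) = 0.05837, so d_i2 = 17.1 cm.
The final image is real, 17.1 cm to the right of lens 2 (overall magnification ≈ -0.32).

17.1 cm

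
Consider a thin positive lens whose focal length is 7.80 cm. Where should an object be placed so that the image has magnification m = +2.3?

4.41 cm

m = −d_i/d_o ⇒ d_i = −m·d_o.
1/f = 1/d_o + 1/d_i = 1/d_o − 1/(m·d_o) = (1 − 1/m)/d_o, so d_o = f(1 − 1/m) = (7.800)(1 − 1/(+2.3)) = 4.41 cm.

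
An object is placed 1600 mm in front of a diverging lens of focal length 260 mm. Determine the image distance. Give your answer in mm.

224 mm

For a diverging lens, f = -260 mm.
Lens equation: 1/q = 1/f − 1/p = 1/(-260.0) − 1/(1600) = -0.003846 − 0.0006250 = -0.004471, so q = -224 mm.
The image is virtual, upright and reduced, on the same side as the object.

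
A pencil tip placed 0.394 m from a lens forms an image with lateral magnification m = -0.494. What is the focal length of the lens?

m = −d_i/d_o ⇒ d_i = −m·d_o = −(-0.494)·(0.394) = 0.1946 m.
1/f = 1/d_o + 1/d_i = 1/(0.394) + 1/(0.1946) = 7.677, so f = 0.130 m.
Since f is positive, the lens is converging.

f = 0.130 m (converging)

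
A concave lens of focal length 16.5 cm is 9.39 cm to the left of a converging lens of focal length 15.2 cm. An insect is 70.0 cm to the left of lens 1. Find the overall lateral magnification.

m = -0.384

f₁ = −16.5 cm (diverging).
Lens 1: 1/d_i1 = 1/(-16.5) − 1/(70.0) = -0.07489, so d_i1 = -13.35 cm; m₁ = −d_i1/d_o1 = +0.1907.
d_o2 = 9.39 − (-13.35) = 22.74 cm.
Lens 2: 1/d_i2 = 1/(15.2) − 1/(22.74) = 0.02181, so d_i2 = 45.84 cm; m₂ = −d_i2/d_o2 = -2.016.
m = m₁·m₂ = (+0.1907)(-2.016) = -0.384.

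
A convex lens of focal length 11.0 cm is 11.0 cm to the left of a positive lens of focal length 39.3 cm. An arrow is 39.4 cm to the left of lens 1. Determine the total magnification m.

Lens 1: 1/d_i1 = 1/(11.0) − 1/(39.4) = 0.06553, so d_i1 = 15.26 cm; m₁ = −d_i1/d_o1 = -0.3873.
d_o2 = 11.0 − (15.26) = -4.260 cm (virtual object).
Lens 2: 1/d_i2 = 1/(39.3) − 1/(-4.260) = 0.2602, so d_i2 = 3.843 cm; m₂ = −d_i2/d_o2 = +0.9022.
m = m₁·m₂ = (-0.3873)(+0.9022) = -0.349.

m = -0.349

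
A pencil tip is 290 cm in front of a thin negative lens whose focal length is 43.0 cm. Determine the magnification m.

m = +0.129

For a negative lens, f = -43.0 cm.
1/d_i = 1/f − 1/d_o = 1/(-43.00) − 1/(290) = -0.02670, so d_i = -37.45 cm.
m = −d_i/d_o = −(-37.45)/(290) = +0.129.
The image is virtual, upright and reduced, on the same side as the object.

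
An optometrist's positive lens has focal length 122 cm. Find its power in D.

P = +0.820 D

f = 122 cm = 1.22 m.
P = 1/f = 1/(1.22 m) = +0.820 D.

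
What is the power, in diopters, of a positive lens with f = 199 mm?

f = 19.9 cm = 0.199 m.
P = 1/f = 1/(0.199 m) = +5.03 D.

P = +5.03 D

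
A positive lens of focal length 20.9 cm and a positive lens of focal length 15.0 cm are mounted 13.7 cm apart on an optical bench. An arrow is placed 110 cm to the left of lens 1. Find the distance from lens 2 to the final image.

6.70 cm

Lens 1: 1/d_i1 = 1/f₁ − 1/d_o1 = 1/(20.9) − 1/(110) = 0.03876, so d_i1 = 25.80 cm.
The intermediate image is 25.80 cm to the right of lens 1, which lies 12.10 cm to the right of lens 2 — a virtual object — so d_o2 = −12.10 cm.
Lens 2: 1/d_i2 = 1/f₂ − 1/d_o2 = 1/(15.0) − 1/(-12.10) = 0.1493, so d_i2 = 6.70 cm.
The final image is real, 6.70 cm to the right of lens 2 (overall magnification ≈ -0.13).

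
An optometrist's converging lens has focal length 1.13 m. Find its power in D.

P = 1/f = 1/(1.13 m) = +0.885 D.

P = +0.885 D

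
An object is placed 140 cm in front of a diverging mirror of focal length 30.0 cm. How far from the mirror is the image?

24.7 cm

For a diverging mirror, f = -30.0 cm.
Mirror equation: 1/s_i = 1/f − 1/s_o = 1/(-30.00) − 1/(140) = -0.03333 − 0.007143 = -0.04048, so s_i = -24.7 cm.
The image is virtual, upright and reduced, behind the mirror.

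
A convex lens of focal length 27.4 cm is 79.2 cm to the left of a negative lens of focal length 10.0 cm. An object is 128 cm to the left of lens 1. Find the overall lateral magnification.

Lens 1: 1/d_i1 = 1/(27.4) − 1/(128) = 0.02868, so d_i1 = 34.86 cm; m₁ = −d_i1/d_o1 = -0.2723.
d_o2 = 79.2 − (34.86) = 44.34 cm.
f₂ = −10.0 cm (diverging).
Lens 2: 1/d_i2 = 1/(-10.0) − 1/(44.34) = -0.1226, so d_i2 = -8.160 cm; m₂ = −d_i2/d_o2 = +0.1840.
m = m₁·m₂ = (-0.2723)(+0.1840) = -0.0501.

m = -0.0501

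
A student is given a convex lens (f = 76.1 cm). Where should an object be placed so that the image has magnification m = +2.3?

m = −d_i/d_o ⇒ d_i = −m·d_o.
1/f = 1/d_o + 1/d_i = 1/d_o − 1/(m·d_o) = (1 − 1/m)/d_o, so d_o = f(1 − 1/m) = (76.10)(1 − 1/(+2.3)) = 43.0 cm.

43.0 cm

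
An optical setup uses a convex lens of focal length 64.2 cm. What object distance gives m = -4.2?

m = −d_i/d_o ⇒ d_i = −m·d_o.
1/f = 1/d_o + 1/d_i = 1/d_o − 1/(m·d_o) = (1 − 1/m)/d_o, so d_o = f(1 − 1/m) = (64.20)(1 − 1/(-4.2)) = 79.5 cm.

79.5 cm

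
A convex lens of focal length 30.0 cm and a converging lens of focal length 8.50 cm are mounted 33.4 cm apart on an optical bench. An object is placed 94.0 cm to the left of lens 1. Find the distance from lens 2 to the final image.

4.73 cm

Lens 1: 1/d_i1 = 1/f₁ − 1/d_o1 = 1/(30.0) − 1/(94.0) = 0.02270, so d_i1 = 44.06 cm.
The intermediate image is 44.06 cm to the right of lens 1, which lies 10.66 cm to the right of lens 2 — a virtual object — so d_o2 = −10.66 cm.
Lens 2: 1/d_i2 = 1/f₂ − 1/d_o2 = 1/(8.50) − 1/(-10.66) = 0.2115, so d_i2 = 4.73 cm.
The final image is real, 4.73 cm to the right of lens 2 (overall magnification ≈ -0.21).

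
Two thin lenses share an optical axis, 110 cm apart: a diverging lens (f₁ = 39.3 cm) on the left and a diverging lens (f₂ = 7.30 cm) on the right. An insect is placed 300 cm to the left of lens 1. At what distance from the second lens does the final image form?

6.95 cm

Lens 1 is diverging, so f₁ = −39.3 cm.
Lens 1: 1/d_i1 = 1/f₁ − 1/d_o1 = 1/(-39.3) − 1/(300) = -0.02878, so d_i1 = -34.75 cm.
The intermediate image is 34.75 cm to the left of lens 1 (virtual), which is 110 − (-34.75) = 144.8 cm to the left of lens 2, so d_o2 = +144.8 cm.
Lens 2 is diverging, so f₂ = −7.30 cm.
Lens 2: 1/d_i2 = 1/f₂ − 1/d_o2 = 1/(-7.30) − 1/(144.8) = -0.1439, so d_i2 = -6.95 cm.
The final image is virtual, 6.95 cm to the left of lens 2 (overall magnification ≈ 0.0056).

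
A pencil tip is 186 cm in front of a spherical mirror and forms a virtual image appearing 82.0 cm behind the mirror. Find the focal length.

f = -147 cm (convex)

Virtual image ⇒ d_i = −82.0 cm.
1/f = 1/d_o + 1/d_i = 1/(186) + 1/(-82.0) = -0.006819, so f = -147 cm.
Since f is negative, the spherical mirror is convex.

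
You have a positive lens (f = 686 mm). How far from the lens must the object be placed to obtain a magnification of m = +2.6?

m = −d_i/d_o ⇒ d_i = −m·d_o.
1/f = 1/d_o + 1/d_i = 1/d_o − 1/(m·d_o) = (1 − 1/m)/d_o, so d_o = f(1 − 1/m) = (686.0)(1 − 1/(+2.6)) = 422 mm.

422 mm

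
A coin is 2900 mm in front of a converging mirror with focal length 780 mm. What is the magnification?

m = -0.368

1/d_i = 1/f − 1/d_o = 1/(780.0) − 1/(2900) = 0.0009372, so d_i = 1067 mm.
m = −d_i/d_o = −(1067)/(2900) = -0.368.
The image is real, inverted and reduced, in front of the mirror.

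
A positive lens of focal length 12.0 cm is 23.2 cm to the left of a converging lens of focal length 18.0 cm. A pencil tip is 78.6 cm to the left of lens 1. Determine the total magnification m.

Lens 1: 1/d_i1 = 1/(12.0) − 1/(78.6) = 0.07061, so d_i1 = 14.16 cm; m₁ = −d_i1/d_o1 = -0.1802.
d_o2 = 23.2 − (14.16) = 9.040 cm.
Lens 2: 1/d_i2 = 1/(18.0) − 1/(9.040) = -0.05506, so d_i2 = -18.16 cm; m₂ = −d_i2/d_o2 = +2.009.
m = m₁·m₂ = (-0.1802)(+2.009) = -0.362.

m = -0.362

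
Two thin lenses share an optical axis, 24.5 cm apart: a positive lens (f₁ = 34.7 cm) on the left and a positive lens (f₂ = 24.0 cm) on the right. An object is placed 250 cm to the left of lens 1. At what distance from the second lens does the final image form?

9.52 cm

Lens 1: 1/d_i1 = 1/f₁ − 1/d_o1 = 1/(34.7) − 1/(250) = 0.02482, so d_i1 = 40.29 cm.
The intermediate image is 40.29 cm to the right of lens 1, which lies 15.79 cm to the right of lens 2 — a virtual object — so d_o2 = −15.79 cm.
Lens 2: 1/d_i2 = 1/f₂ − 1/d_o2 = 1/(24.0) − 1/(-15.79) = 0.1050, so d_i2 = 9.52 cm.
The final image is real, 9.52 cm to the right of lens 2 (overall magnification ≈ -0.097).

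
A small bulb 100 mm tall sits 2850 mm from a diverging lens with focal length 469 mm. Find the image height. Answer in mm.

14.1 mm

For a diverging lens, f = -469 mm.
1/d_i = 1/f − 1/d_o = 1/(-469.0) − 1/(2850) = -0.002483, so d_i = -402.7 mm.
m = −d_i/d_o = +0.1413.
|h_i| = |m|·h_o = 0.1413 × 100 = 14.1 mm. The image is virtual, upright and reduced, on the same side as the object.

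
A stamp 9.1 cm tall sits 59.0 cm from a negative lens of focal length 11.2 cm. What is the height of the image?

1.45 cm

For a negative lens, f = -11.2 cm.
1/d_i = 1/f − 1/d_o = 1/(-11.20) − 1/(59.0) = -0.1062, so d_i = -9.413 cm.
m = −d_i/d_o = +0.1595.
|h_i| = |m|·h_o = 0.1595 × 9.1 = 1.45 cm. The image is virtual, upright and reduced, on the same side as the object.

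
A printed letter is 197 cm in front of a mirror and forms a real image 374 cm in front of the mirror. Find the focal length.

Real image ⇒ d_i = +374 cm.
1/f = 1/d_o + 1/d_i = 1/(197) + 1/(374) = 0.007750, so f = 129 cm.
Since f is positive, the mirror is concave.

f = 129 cm (concave)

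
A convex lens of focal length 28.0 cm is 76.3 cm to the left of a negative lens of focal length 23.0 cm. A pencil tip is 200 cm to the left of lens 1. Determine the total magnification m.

m = -0.0561

Lens 1: 1/d_i1 = 1/(28.0) − 1/(200) = 0.03071, so d_i1 = 32.56 cm; m₁ = −d_i1/d_o1 = -0.1628.
d_o2 = 76.3 − (32.56) = 43.74 cm.
f₂ = −23.0 cm (diverging).
Lens 2: 1/d_i2 = 1/(-23.0) − 1/(43.74) = -0.06634, so d_i2 = -15.07 cm; m₂ = −d_i2/d_o2 = +0.3446.
m = m₁·m₂ = (-0.1628)(+0.3446) = -0.0561.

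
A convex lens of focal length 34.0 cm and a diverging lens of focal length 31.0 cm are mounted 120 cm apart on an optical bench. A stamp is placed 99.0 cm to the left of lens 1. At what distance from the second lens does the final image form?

21.3 cm

Lens 1: 1/d_i1 = 1/f₁ − 1/d_o1 = 1/(34.0) − 1/(99.0) = 0.01931, so d_i1 = 51.78 cm.
The intermediate image is 51.78 cm to the right of lens 1, which is 120 − (51.78) = 68.22 cm to the left of lens 2, so d_o2 = +68.22 cm.
Lens 2 is diverging, so f₂ = −31.0 cm.
Lens 2: 1/d_i2 = 1/f₂ − 1/d_o2 = 1/(-31.0) − 1/(68.22) = -0.04692, so d_i2 = -21.3 cm.
The final image is virtual, 21.3 cm to the left of lens 2 (overall magnification ≈ -0.16).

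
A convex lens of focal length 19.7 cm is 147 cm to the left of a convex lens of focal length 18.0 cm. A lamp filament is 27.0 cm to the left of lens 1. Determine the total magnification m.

m = +0.865

Lens 1: 1/d_i1 = 1/(19.7) − 1/(27.0) = 0.01372, so d_i1 = 72.86 cm; m₁ = −d_i1/d_o1 = -2.699.
d_o2 = 147 − (72.86) = 74.14 cm.
Lens 2: 1/d_i2 = 1/(18.0) − 1/(74.14) = 0.04207, so d_i2 = 23.77 cm; m₂ = −d_i2/d_o2 = -0.3206.
m = m₁·m₂ = (-2.699)(-0.3206) = +0.865.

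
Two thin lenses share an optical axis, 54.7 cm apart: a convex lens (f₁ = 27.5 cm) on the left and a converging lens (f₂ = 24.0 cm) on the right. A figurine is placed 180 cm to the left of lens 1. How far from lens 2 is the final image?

Lens 1: 1/d_i1 = 1/f₁ − 1/d_o1 = 1/(27.5) − 1/(180) = 0.03081, so d_i1 = 32.46 cm.
The intermediate image is 32.46 cm to the right of lens 1, which is 54.7 − (32.46) = 22.24 cm to the left of lens 2, so d_o2 = +22.24 cm.
Lens 2: 1/d_i2 = 1/f₂ − 1/d_o2 = 1/(24.0) − 1/(22.24) = -0.003297, so d_i2 = -303 cm.
The final image is virtual, 303 cm to the left of lens 2 (overall magnification ≈ -2.5).

303 cm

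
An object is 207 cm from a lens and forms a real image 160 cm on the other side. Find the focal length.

f = 90.2 cm (converging)

Real image ⇒ d_i = +160 cm.
1/f = 1/d_o + 1/d_i = 1/(207) + 1/(160) = 0.01108, so f = 90.2 cm.
Since f is positive, the lens is converging.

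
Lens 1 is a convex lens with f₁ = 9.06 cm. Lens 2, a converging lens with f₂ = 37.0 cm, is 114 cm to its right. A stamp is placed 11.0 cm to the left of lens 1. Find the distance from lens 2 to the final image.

Lens 1: 1/d_i1 = 1/f₁ − 1/d_o1 = 1/(9.06) − 1/(11.0) = 0.01947, so d_i1 = 51.37 cm.
The intermediate image is 51.37 cm to the right of lens 1, which is 114 − (51.37) = 62.63 cm to the left of lens 2, so d_o2 = +62.63 cm.
Lens 2: 1/d_i2 = 1/f₂ − 1/d_o2 = 1/(37.0) − 1/(62.63) = 0.01106, so d_i2 = 90.4 cm.
The final image is real, 90.4 cm to the right of lens 2 (overall magnification ≈ 6.7).

90.4 cm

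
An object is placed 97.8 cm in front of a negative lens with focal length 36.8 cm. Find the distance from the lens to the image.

26.7 cm

For a negative lens, f = -36.8 cm.
Lens equation: 1/q = 1/f − 1/p = 1/(-36.80) − 1/(97.8) = -0.02717 − 0.01022 = -0.03740, so q = -26.7 cm.
The image is virtual, upright and reduced, on the same side as the object.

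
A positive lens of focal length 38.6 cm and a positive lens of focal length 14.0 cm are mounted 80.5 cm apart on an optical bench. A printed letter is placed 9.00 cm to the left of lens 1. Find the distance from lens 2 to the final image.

Lens 1: 1/d_i1 = 1/f₁ − 1/d_o1 = 1/(38.6) − 1/(9.00) = -0.08520, so d_i1 = -11.74 cm.
The intermediate image is 11.74 cm to the left of lens 1 (virtual), which is 80.5 − (-11.74) = 92.24 cm to the left of lens 2, so d_o2 = +92.24 cm.
Lens 2: 1/d_i2 = 1/f₂ − 1/d_o2 = 1/(14.0) − 1/(92.24) = 0.06059, so d_i2 = 16.5 cm.
The final image is real, 16.5 cm to the right of lens 2 (overall magnification ≈ -0.23).

16.5 cm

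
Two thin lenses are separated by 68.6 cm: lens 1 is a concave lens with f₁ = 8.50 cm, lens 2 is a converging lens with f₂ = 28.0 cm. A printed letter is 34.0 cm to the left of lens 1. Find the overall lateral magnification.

m = -0.118

f₁ = −8.50 cm (diverging).
Lens 1: 1/d_i1 = 1/(-8.50) − 1/(34.0) = -0.1471, so d_i1 = -6.800 cm; m₁ = −d_i1/d_o1 = +0.2000.
d_o2 = 68.6 − (-6.800) = 75.40 cm.
Lens 2: 1/d_i2 = 1/(28.0) − 1/(75.40) = 0.02245, so d_i2 = 44.54 cm; m₂ = −d_i2/d_o2 = -0.5907.
m = m₁·m₂ = (+0.2000)(-0.5907) = -0.118.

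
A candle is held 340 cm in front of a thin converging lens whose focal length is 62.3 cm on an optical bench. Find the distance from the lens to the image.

76.3 cm

Thin-lens equation: 1/s_i = 1/f − 1/s_o = 1/(62.30) − 1/(340) = 0.01605 − 0.002941 = 0.01311, so s_i = 76.3 cm.
The image is real, inverted and reduced, on the far side of the lens.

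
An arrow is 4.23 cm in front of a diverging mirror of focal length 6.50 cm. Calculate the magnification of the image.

For a diverging mirror, f = -6.50 cm.
1/d_i = 1/f − 1/d_o = 1/(-6.500) − 1/(4.23) = -0.3903, so d_i = -2.562 cm.
m = −d_i/d_o = −(-2.562)/(4.23) = +0.606.
The image is virtual, upright and reduced, behind the mirror.

m = +0.606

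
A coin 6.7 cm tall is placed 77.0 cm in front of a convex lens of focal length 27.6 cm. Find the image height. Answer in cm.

1/d_i = 1/f − 1/d_o = 1/(27.60) − 1/(77.0) = 0.02324, so d_i = 43.02 cm.
m = −d_i/d_o = -0.5587.
|h_i| = |m|·h_o = 0.5587 × 6.7 = 3.74 cm. The image is real, inverted and reduced, on the far side of the lens.

3.74 cm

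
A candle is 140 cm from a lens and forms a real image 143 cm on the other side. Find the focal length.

Real image ⇒ d_i = +143 cm.
1/f = 1/d_o + 1/d_i = 1/(140) + 1/(143) = 0.01414, so f = 70.7 cm.
Since f is positive, the lens is converging.

f = 70.7 cm (converging)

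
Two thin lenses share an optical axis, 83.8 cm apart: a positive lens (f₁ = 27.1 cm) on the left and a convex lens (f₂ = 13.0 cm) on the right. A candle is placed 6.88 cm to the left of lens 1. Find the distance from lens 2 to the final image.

15.1 cm

Lens 1: 1/d_i1 = 1/f₁ − 1/d_o1 = 1/(27.1) − 1/(6.88) = -0.1084, so d_i1 = -9.221 cm.
The intermediate image is 9.221 cm to the left of lens 1 (virtual), which is 83.8 − (-9.221) = 93.02 cm to the left of lens 2, so d_o2 = +93.02 cm.
Lens 2: 1/d_i2 = 1/f₂ − 1/d_o2 = 1/(13.0) − 1/(93.02) = 0.06617, so d_i2 = 15.1 cm.
The final image is real, 15.1 cm to the right of lens 2 (overall magnification ≈ -0.22).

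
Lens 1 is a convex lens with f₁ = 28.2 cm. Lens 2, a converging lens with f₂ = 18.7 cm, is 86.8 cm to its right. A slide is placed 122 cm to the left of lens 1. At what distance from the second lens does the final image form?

Lens 1: 1/d_i1 = 1/f₁ − 1/d_o1 = 1/(28.2) − 1/(122) = 0.02726, so d_i1 = 36.68 cm.
The intermediate image is 36.68 cm to the right of lens 1, which is 86.8 − (36.68) = 50.12 cm to the left of lens 2, so d_o2 = +50.12 cm.
Lens 2: 1/d_i2 = 1/f₂ − 1/d_o2 = 1/(18.7) − 1/(50.12) = 0.03352, so d_i2 = 29.8 cm.
The final image is real, 29.8 cm to the right of lens 2 (overall magnification ≈ 0.18).

29.8 cm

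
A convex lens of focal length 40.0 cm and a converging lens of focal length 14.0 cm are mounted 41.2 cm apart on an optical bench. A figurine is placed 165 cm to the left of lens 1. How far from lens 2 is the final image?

Lens 1: 1/d_i1 = 1/f₁ − 1/d_o1 = 1/(40.0) − 1/(165) = 0.01894, so d_i1 = 52.80 cm.
The intermediate image is 52.80 cm to the right of lens 1, which lies 11.60 cm to the right of lens 2 — a virtual object — so d_o2 = −11.60 cm.
Lens 2: 1/d_i2 = 1/f₂ − 1/d_o2 = 1/(14.0) − 1/(-11.60) = 0.1576, so d_i2 = 6.34 cm.
The final image is real, 6.34 cm to the right of lens 2 (overall magnification ≈ -0.18).

6.34 cm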